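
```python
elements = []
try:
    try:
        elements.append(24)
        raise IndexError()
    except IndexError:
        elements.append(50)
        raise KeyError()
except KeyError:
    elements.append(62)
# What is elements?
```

Step-by-step execution trace:
1. Inner try: `elements.append(24)` → elements = [24].
2. `raise IndexError()` raises IndexError.
3. Inner `except IndexError` matches → `elements.append(50)` → elements = [24, 50].
4. `raise KeyError()` raises KeyError; propagates to outer try.
5. Outer `except KeyError` matches → `elements.append(62)` → elements = [24, 50, 62].
Result: [24, 50, 62]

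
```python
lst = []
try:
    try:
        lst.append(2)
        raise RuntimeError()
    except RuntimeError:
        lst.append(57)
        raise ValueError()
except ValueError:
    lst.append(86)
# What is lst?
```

Step-by-step execution trace:
1. Inner try: `lst.append(2)` → lst = [2].
2. `raise RuntimeError()` raises RuntimeError.
3. Inner `except RuntimeError` matches → `lst.append(57)` → lst = [2, 57].
4. `raise ValueError()` raises ValueError; propagates to outer try.
5. Outer `except ValueError` matches → `lst.append(86)` → lst = [2, 57, 86].
Result: [2, 57, 86]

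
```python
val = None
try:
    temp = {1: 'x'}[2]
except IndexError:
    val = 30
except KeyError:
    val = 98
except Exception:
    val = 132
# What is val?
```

Step-by-step execution trace:
1. `temp = {1: 'x'}[2]` raises KeyError.
2. `except IndexError` does not match KeyError; skipped.
3. `except KeyError` matches → val = 98.
4. Remaining except clauses are skipped.
Result: 98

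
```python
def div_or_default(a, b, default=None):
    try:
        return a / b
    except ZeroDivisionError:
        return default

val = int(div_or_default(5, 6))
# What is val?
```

Step-by-step execution trace:
1. `div_or_default(5, 6)` enters try: `return 5 / 6` → returns 0.8333333333333334. No exception raised.
2. `except ZeroDivisionError` is skipped.
3. `int(0.8333333333333334)` → 0 → val = 0.
Result: 0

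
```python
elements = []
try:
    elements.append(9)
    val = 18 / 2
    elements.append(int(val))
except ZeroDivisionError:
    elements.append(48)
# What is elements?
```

Step-by-step execution trace:
1. try: `elements.append(9)` → elements = [9].
2. `val = 18 / 2` → val = 9.0. No exception raised.
3. `elements.append(int(val))` → elements = [9, 9].
4. `except ZeroDivisionError` is skipped (no exception was raised).
Result: [9, 9]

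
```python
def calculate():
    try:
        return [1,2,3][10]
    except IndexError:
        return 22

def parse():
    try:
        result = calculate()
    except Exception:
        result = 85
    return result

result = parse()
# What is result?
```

Step-by-step execution trace:
1. `parse()` calls `calculate()`.
2. In calculate: `[1,2,3][10]` raises IndexError; `except IndexError` catches it → returns 22.
3. In parse: `result = calculate()` → result = 22. No exception reaches parse.
4. `except Exception` is skipped; parse returns 22.
5. result = 22.
Result: 22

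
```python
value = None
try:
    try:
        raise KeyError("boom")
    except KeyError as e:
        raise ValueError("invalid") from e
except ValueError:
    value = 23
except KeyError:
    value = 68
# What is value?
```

Step-by-step execution trace:
1. Inner try raises KeyError; inner `except KeyError as e` catches it.
2. `raise ValueError(...) from e` raises ValueError (KeyError is attached as __cause__, but only ValueError is active).
3. Outer `except ValueError` matches → value = 23.
4. `except KeyError` is not reached.
Result: 23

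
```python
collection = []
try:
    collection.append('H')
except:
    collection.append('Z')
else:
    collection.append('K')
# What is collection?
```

Step-by-step execution trace:
1. try: `collection.append('H')` → collection = ['H']. No exception raised.
2. `except` is skipped.
3. `else` runs (try completed without exception): `collection.append('K')` → collection = ['H', 'K'].
Result: ['H', 'K']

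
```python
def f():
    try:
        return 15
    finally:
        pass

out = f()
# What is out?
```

Step-by-step execution trace:
1. `f()` enters try: `return 15` sets pending return value 15.
2. Before returning, `finally: pass` runs (no effect).
3. f() returns 15 → out = 15.
Result: 15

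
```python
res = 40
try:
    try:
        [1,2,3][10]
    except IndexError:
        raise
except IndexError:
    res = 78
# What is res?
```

Step-by-step execution trace:
1. Inner try: `[1,2,3][10]` raises IndexError.
2. Inner `except IndexError` matches; bare `raise` re-raises the same IndexError.
3. Outer `except IndexError` matches → res = 78.
Result: 78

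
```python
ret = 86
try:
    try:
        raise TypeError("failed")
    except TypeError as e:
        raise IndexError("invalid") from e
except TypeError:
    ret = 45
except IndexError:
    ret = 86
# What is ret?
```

Step-by-step execution trace:
1. Inner try raises TypeError; inner `except TypeError as e` catches it.
2. `raise IndexError(...) from e` raises IndexError (TypeError is attached as __cause__, but only IndexError is active).
3. Outer `except TypeError` does not match IndexError; skipped.
4. Outer `except IndexError` matches → ret = 86.
Result: 86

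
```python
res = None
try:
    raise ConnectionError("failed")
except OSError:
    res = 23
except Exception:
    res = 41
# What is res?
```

Step-by-step execution trace:
1. `raise ConnectionError(...)` raises ConnectionError.
2. `except OSError` matches (ConnectionError is a subclass of OSError) → res = 23.
3. `except Exception` is not reached.
Result: 23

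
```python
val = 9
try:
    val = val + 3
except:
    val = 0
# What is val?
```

Step-by-step execution trace:
1. val starts at 9.
2. try: `val = val + 3` → val = 12. No exception raised.
3. `except` is skipped.
Result: 12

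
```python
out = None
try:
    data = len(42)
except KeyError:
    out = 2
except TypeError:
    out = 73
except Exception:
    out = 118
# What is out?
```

Step-by-step execution trace:
1. `data = len(42)` raises TypeError.
2. `except KeyError` does not match TypeError; skipped.
3. `except TypeError` matches → out = 73.
4. Remaining except clauses are skipped.
Result: 73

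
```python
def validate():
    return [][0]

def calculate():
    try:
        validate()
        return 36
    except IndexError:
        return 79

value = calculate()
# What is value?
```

Step-by-step execution trace:
1. `calculate()` calls `validate()`.
2. `validate()` evaluates `[][0]`, which raises IndexError; it propagates to the caller.
3. `return 36` is not reached.
4. `except IndexError` in calculate matches → returns 79.
5. value = 79.
Result: 79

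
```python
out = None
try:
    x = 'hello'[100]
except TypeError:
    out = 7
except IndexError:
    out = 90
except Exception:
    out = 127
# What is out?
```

Step-by-step execution trace:
1. `x = 'hello'[100]` raises IndexError.
2. `except TypeError` does not match IndexError; skipped.
3. `except IndexError` matches → out = 90.
4. Remaining except clauses are skipped.
Result: 90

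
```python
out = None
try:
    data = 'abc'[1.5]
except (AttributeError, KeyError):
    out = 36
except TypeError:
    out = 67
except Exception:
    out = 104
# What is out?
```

Step-by-step execution trace:
1. `data = 'abc'[1.5]` raises TypeError.
2. `except (AttributeError, KeyError)` does not match TypeError; skipped.
3. `except TypeError` matches (exact type match) → out = 67.
4. `except Exception` is not reached.
Result: 67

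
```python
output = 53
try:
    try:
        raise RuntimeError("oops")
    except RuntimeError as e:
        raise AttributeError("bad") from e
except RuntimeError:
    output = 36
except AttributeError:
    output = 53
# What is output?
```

Step-by-step execution trace:
1. Inner try raises RuntimeError; inner `except RuntimeError as e` catches it.
2. `raise AttributeError(...) from e` raises AttributeError (RuntimeError is attached as __cause__, but only AttributeError is active).
3. Outer `except RuntimeError` does not match AttributeError; skipped.
4. Outer `except AttributeError` matches → output = 53.
Result: 53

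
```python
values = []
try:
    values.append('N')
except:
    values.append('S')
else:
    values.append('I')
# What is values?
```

Step-by-step execution trace:
1. try: `values.append('N')` → values = ['N']. No exception raised.
2. `except` is skipped.
3. `else` runs (try completed without exception): `values.append('I')` → values = ['N', 'I'].
Result: ['N', 'I']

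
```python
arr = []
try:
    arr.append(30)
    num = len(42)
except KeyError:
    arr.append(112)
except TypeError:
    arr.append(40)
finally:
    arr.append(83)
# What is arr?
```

Step-by-step execution trace:
1. try: `arr.append(30)` → arr = [30].
2. `num = len(42)` raises TypeError.
3. `except KeyError` does not match TypeError; skipped.
4. `except TypeError` matches → `arr.append(40)` → arr = [30, 40].
5. finally always runs: `arr.append(83)` → arr = [30, 40, 83].
Result: [30, 40, 83]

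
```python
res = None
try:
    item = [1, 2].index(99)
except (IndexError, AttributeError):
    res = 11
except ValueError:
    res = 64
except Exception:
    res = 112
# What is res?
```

Step-by-step execution trace:
1. `item = [1, 2].index(99)` raises ValueError.
2. `except (IndexError, AttributeError)` does not match ValueError; skipped.
3. `except ValueError` matches (exact type match) → res = 64.
4. `except Exception` is not reached.
Result: 64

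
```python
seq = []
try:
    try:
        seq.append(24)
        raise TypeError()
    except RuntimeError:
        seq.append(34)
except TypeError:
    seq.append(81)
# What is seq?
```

Step-by-step execution trace:
1. Inner try: `seq.append(24)` → seq = [24].
2. `raise TypeError()` raises TypeError.
3. Inner `except RuntimeError` does not match TypeError; exception propagates to outer try.
4. Outer `except TypeError` matches → `seq.append(81)` → seq = [24, 81].
Result: [24, 81]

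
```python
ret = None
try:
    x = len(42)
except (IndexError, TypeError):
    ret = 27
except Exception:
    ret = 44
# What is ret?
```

Step-by-step execution trace:
1. `x = len(42)` raises TypeError.
2. `except (IndexError, TypeError)` matches (TypeError is in the tuple) → ret = 27.
3. `except Exception` is not reached.
Result: 27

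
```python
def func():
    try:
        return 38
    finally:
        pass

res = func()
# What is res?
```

Step-by-step execution trace:
1. `func()` enters try: `return 38` sets pending return value 38.
2. Before returning, `finally: pass` runs (no effect).
3. func() returns 38 → res = 38.
Result: 38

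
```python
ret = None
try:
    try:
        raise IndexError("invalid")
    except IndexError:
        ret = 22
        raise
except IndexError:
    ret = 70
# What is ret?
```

Step-by-step execution trace:
1. Inner try: `raise IndexError("invalid")` raises IndexError.
2. Inner `except IndexError` matches → ret = 22.
3. bare `raise` re-raises the same IndexError.
4. Outer `except IndexError` matches → ret = 70.
Result: 70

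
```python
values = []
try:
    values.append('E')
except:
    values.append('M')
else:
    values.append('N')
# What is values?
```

Step-by-step execution trace:
1. try: `values.append('E')` → values = ['E']. No exception raised.
2. `except` is skipped.
3. `else` runs (try completed without exception): `values.append('N')` → values = ['E', 'N'].
Result: ['E', 'N']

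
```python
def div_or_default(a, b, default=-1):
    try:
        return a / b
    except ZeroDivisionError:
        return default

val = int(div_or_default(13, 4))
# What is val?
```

Step-by-step execution trace:
1. `div_or_default(13, 4)` enters try: `return 13 / 4` → returns 3.25. No exception raised.
2. `except ZeroDivisionError` is skipped.
3. `int(3.25)` → 3 → val = 3.
Result: 3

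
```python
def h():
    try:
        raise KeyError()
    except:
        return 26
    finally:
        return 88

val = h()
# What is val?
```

Step-by-step execution trace:
1. `h()` enters try: `raise KeyError()` raises KeyError.
2. bare `except` matches → `return 26` sets pending return value 26.
3. Before returning, `finally: return 88` runs and overrides the pending return.
4. h() returns 88 → val = 88.
Result: 88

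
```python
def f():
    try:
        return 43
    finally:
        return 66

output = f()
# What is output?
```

Step-by-step execution trace:
1. `f()` enters try: `return 43` sets pending return value 43.
2. Before returning, `finally: return 66` runs and overrides the pending return.
3. f() returns 66 → output = 66.
Result: 66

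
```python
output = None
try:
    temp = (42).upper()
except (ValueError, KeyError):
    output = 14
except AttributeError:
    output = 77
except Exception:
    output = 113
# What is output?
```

Step-by-step execution trace:
1. `temp = (42).upper()` raises AttributeError.
2. `except (ValueError, KeyError)` does not match AttributeError; skipped.
3. `except AttributeError` matches (exact type match) → output = 77.
4. `except Exception` is not reached.
Result: 77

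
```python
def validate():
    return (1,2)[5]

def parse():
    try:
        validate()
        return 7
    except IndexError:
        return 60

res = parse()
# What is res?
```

Step-by-step execution trace:
1. `parse()` calls `validate()`.
2. `validate()` evaluates `(1,2)[5]`, which raises IndexError; it propagates to the caller.
3. `return 7` is not reached.
4. `except IndexError` in parse matches → returns 60.
5. res = 60.
Result: 60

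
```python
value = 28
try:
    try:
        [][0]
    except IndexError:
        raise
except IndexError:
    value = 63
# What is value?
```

Step-by-step execution trace:
1. Inner try: `[][0]` raises IndexError.
2. Inner `except IndexError` matches; bare `raise` re-raises the same IndexError.
3. Outer `except IndexError` matches → value = 63.
Result: 63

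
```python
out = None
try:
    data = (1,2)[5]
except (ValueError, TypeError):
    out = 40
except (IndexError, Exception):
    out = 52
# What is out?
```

Step-by-step execution trace:
1. `data = (1,2)[5]` raises IndexError.
2. `except (ValueError, TypeError)` does not match IndexError; skipped.
3. `except (IndexError, Exception)` matches (IndexError is in the tuple) → out = 52.
Result: 52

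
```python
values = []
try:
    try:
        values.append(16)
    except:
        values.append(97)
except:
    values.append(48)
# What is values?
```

Step-by-step execution trace:
1. Inner try: `values.append(16)` → values = [16]. No exception raised.
2. Inner `except` is skipped.
3. Inner try completes normally; outer `except` is skipped.
Result: [16]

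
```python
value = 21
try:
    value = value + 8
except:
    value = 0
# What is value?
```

Step-by-step execution trace:
1. value starts at 21.
2. try: `value = value + 8` → value = 29. No exception raised.
3. `except` is skipped.
Result: 29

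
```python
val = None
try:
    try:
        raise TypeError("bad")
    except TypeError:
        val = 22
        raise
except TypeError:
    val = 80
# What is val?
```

Step-by-step execution trace:
1. Inner try: `raise TypeError("bad")` raises TypeError.
2. Inner `except TypeError` matches → val = 22.
3. bare `raise` re-raises the same TypeError.
4. Outer `except TypeError` matches → val = 80.
Result: 80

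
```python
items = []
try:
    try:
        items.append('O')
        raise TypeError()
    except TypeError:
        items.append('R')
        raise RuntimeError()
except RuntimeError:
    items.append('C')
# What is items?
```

Step-by-step execution trace:
1. Inner try: `items.append('O')` → items = ['O'].
2. `raise TypeError()` raises TypeError.
3. Inner `except TypeError` matches → `items.append('R')` → items = ['O', 'R'].
4. `raise RuntimeError()` raises RuntimeError; propagates to outer try.
5. Outer `except RuntimeError` matches → `items.append('C')` → items = ['O', 'R', 'C'].
Result: ['O', 'R', 'C']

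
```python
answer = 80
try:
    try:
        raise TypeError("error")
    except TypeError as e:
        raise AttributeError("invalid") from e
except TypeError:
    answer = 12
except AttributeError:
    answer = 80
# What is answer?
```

Step-by-step execution trace:
1. Inner try raises TypeError; inner `except TypeError as e` catches it.
2. `raise AttributeError(...) from e` raises AttributeError (TypeError is attached as __cause__, but only AttributeError is active).
3. Outer `except TypeError` does not match AttributeError; skipped.
4. Outer `except AttributeError` matches → answer = 80.
Result: 80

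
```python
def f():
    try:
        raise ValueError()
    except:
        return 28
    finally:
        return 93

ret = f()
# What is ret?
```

Step-by-step execution trace:
1. `f()` enters try: `raise ValueError()` raises ValueError.
2. bare `except` matches → `return 28` sets pending return value 28.
3. Before returning, `finally: return 93` runs and overrides the pending return.
4. f() returns 93 → ret = 93.
Result: 93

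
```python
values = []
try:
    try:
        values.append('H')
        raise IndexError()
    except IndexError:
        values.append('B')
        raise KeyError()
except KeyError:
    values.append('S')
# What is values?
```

Step-by-step execution trace:
1. Inner try: `values.append('H')` → values = ['H'].
2. `raise IndexError()` raises IndexError.
3. Inner `except IndexError` matches → `values.append('B')` → values = ['H', 'B'].
4. `raise KeyError()` raises KeyError; propagates to outer try.
5. Outer `except KeyError` matches → `values.append('S')` → values = ['H', 'B', 'S'].
Result: ['H', 'B', 'S']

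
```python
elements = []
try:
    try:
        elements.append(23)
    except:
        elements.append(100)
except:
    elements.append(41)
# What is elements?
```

Step-by-step execution trace:
1. Inner try: `elements.append(23)` → elements = [23]. No exception raised.
2. Inner `except` is skipped.
3. Inner try completes normally; outer `except` is skipped.
Result: [23]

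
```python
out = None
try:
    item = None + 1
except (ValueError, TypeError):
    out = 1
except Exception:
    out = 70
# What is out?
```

Step-by-step execution trace:
1. `item = None + 1` raises TypeError.
2. `except (ValueError, TypeError)` matches (TypeError is in the tuple) → out = 1.
3. `except Exception` is not reached.
Result: 1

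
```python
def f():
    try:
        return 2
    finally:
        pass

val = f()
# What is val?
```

Step-by-step execution trace:
1. `f()` enters try: `return 2` sets pending return value 2.
2. Before returning, `finally: pass` runs (no effect).
3. f() returns 2 → val = 2.
Result: 2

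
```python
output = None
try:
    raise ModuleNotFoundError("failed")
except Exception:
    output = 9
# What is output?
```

Step-by-step execution trace:
1. `raise ModuleNotFoundError(...)` raises ModuleNotFoundError.
2. `except Exception` matches (ModuleNotFoundError is a subclass of Exception) → output = 9.
Result: 9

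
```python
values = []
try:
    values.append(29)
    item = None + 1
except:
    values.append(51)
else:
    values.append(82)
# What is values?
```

Step-by-step execution trace:
1. try: `values.append(29)` → values = [29].
2. `item = None + 1` raises TypeError.
3. bare `except` matches → `values.append(51)` → values = [29, 51].
4. `else` is skipped (an exception was raised).
Result: [29, 51]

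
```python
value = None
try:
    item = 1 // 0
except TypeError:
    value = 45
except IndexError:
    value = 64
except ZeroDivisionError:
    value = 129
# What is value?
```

Step-by-step execution trace:
1. `item = 1 // 0` raises ZeroDivisionError.
2. `except TypeError` does not match ZeroDivisionError; skipped.
3. `except IndexError` does not match ZeroDivisionError; skipped.
4. `except ZeroDivisionError` matches → value = 129.
Result: 129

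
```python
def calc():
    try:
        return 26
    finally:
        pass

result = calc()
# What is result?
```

Step-by-step execution trace:
1. `calc()` enters try: `return 26` sets pending return value 26.
2. Before returning, `finally: pass` runs (no effect).
3. calc() returns 26 → result = 26.
Result: 26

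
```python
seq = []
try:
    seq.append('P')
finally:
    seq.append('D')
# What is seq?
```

Step-by-step execution trace:
1. try: `seq.append('P')` → seq = ['P'].
2. The try body completes without raising.
3. finally always runs: `seq.append('D')` → seq = ['P', 'D'].
Result: ['P', 'D']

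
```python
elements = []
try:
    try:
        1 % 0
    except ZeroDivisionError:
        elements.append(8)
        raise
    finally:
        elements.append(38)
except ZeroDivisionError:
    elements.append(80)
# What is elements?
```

Step-by-step execution trace:
1. Inner try: `1 % 0` raises ZeroDivisionError.
2. Inner `except ZeroDivisionError` matches → `elements.append(8)` → elements = [8].
3. bare `raise` re-raises ZeroDivisionError.
4. Inner `finally` runs during unwinding: `elements.append(38)` → elements = [8, 38].
5. Outer `except ZeroDivisionError` matches → `elements.append(80)` → elements = [8, 38, 80].
Result: [8, 38, 80]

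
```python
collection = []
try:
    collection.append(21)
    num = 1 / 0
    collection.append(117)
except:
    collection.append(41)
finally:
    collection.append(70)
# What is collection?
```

Step-by-step execution trace:
1. try: `collection.append(21)` → collection = [21].
2. `num = 1 / 0` raises ZeroDivisionError; `collection.append(117)` is not reached.
3. bare `except` matches → `collection.append(41)` → collection = [21, 41].
4. finally always runs: `collection.append(70)` → collection = [21, 41, 70].
Result: [21, 41, 70]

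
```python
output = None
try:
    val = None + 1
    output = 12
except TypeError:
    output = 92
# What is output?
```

Step-by-step execution trace:
1. `val = None + 1` raises TypeError.
2. `output = 12` is not reached.
3. `except TypeError` matches → output = 92.
Result: 92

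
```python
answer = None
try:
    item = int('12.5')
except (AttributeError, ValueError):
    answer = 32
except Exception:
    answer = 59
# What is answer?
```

Step-by-step execution trace:
1. `item = int('12.5')` raises ValueError.
2. `except (AttributeError, ValueError)` matches (ValueError is in the tuple) → answer = 32.
3. `except Exception` is not reached.
Result: 32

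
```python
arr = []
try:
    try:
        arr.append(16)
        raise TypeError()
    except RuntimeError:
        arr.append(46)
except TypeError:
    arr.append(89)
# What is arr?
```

Step-by-step execution trace:
1. Inner try: `arr.append(16)` → arr = [16].
2. `raise TypeError()` raises TypeError.
3. Inner `except RuntimeError` does not match TypeError; exception propagates to outer try.
4. Outer `except TypeError` matches → `arr.append(89)` → arr = [16, 89].
Result: [16, 89]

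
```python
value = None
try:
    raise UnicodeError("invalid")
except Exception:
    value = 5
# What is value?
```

Step-by-step execution trace:
1. `raise UnicodeError(...)` raises UnicodeError.
2. `except Exception` matches (UnicodeError is a subclass of Exception) → value = 5.
Result: 5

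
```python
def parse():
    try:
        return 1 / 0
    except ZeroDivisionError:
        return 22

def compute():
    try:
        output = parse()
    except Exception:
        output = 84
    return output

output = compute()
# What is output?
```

Step-by-step execution trace:
1. `compute()` calls `parse()`.
2. In parse: `1 / 0` raises ZeroDivisionError; `except ZeroDivisionError` catches it → returns 22.
3. In compute: `output = parse()` → output = 22. No exception reaches compute.
4. `except Exception` is skipped; compute returns 22.
5. output = 22.
Result: 22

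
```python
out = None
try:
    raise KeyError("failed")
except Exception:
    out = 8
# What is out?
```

Step-by-step execution trace:
1. `raise KeyError(...)` raises KeyError.
2. `except Exception` matches (KeyError is a subclass of Exception) → out = 8.
Result: 8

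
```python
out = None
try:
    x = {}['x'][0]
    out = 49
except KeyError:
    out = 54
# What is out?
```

Step-by-step execution trace:
1. `x = {}['x'][0]` raises KeyError.
2. `out = 49` is not reached.
3. `except KeyError` matches → out = 54.
Result: 54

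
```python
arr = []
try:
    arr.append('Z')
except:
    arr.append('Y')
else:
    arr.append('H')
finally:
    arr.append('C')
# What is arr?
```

Step-by-step execution trace:
1. try: `arr.append('Z')` → arr = ['Z']. No exception raised.
2. `except` is skipped.
3. `else` runs: `arr.append('H')` → arr = ['Z', 'H'].
4. `finally` always runs: `arr.append('C')` → arr = ['Z', 'H', 'C'].
Result: ['Z', 'H', 'C']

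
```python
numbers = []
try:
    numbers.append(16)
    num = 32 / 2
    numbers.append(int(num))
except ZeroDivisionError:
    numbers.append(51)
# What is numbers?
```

Step-by-step execution trace:
1. try: `numbers.append(16)` → numbers = [16].
2. `num = 32 / 2` → num = 16.0. No exception raised.
3. `numbers.append(int(num))` → numbers = [16, 16].
4. `except ZeroDivisionError` is skipped (no exception was raised).
Result: [16, 16]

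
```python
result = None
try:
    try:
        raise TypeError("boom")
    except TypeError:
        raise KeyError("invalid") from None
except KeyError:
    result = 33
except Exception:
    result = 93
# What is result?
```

Step-by-step execution trace:
1. Inner try raises TypeError; inner `except TypeError` catches it.
2. `raise KeyError(...) from None` raises KeyError (from None suppresses __context__, but the active exception is still KeyError).
3. Outer `except KeyError` matches → result = 33.
4. `except Exception` is not reached.
Result: 33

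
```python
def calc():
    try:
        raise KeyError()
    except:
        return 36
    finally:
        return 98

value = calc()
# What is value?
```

Step-by-step execution trace:
1. `calc()` enters try: `raise KeyError()` raises KeyError.
2. bare `except` matches → `return 36` sets pending return value 36.
3. Before returning, `finally: return 98` runs and overrides the pending return.
4. calc() returns 98 → value = 98.
Result: 98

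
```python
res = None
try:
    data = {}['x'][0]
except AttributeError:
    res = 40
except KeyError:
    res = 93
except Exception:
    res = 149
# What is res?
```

Step-by-step execution trace:
1. `data = {}['x'][0]` raises KeyError.
2. `except AttributeError` does not match KeyError; skipped.
3. `except KeyError` matches → res = 93.
4. Remaining except clauses are skipped.
Result: 93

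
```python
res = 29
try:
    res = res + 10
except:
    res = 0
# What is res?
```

Step-by-step execution trace:
1. res starts at 29.
2. try: `res = res + 10` → res = 39. No exception raised.
3. `except` is skipped.
Result: 39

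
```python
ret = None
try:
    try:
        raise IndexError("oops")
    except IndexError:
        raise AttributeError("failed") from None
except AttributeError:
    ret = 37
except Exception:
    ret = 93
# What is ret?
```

Step-by-step execution trace:
1. Inner try raises IndexError; inner `except IndexError` catches it.
2. `raise AttributeError(...) from None` raises AttributeError (from None suppresses __context__, but the active exception is still AttributeError).
3. Outer `except AttributeError` matches → ret = 37.
4. `except Exception` is not reached.
Result: 37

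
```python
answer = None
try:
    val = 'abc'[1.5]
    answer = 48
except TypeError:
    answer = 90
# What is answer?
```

Step-by-step execution trace:
1. `val = 'abc'[1.5]` raises TypeError.
2. `answer = 48` is not reached.
3. `except TypeError` matches → answer = 90.
Result: 90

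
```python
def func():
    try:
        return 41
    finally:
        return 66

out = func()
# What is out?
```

Step-by-step execution trace:
1. `func()` enters try: `return 41` sets pending return value 41.
2. Before returning, `finally: return 66` runs and overrides the pending return.
3. func() returns 66 → out = 66.
Result: 66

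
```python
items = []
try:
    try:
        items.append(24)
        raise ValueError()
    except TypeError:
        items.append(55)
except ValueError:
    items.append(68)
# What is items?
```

Step-by-step execution trace:
1. Inner try: `items.append(24)` → items = [24].
2. `raise ValueError()` raises ValueError.
3. Inner `except TypeError` does not match ValueError; exception propagates to outer try.
4. Outer `except ValueError` matches → `items.append(68)` → items = [24, 68].
Result: [24, 68]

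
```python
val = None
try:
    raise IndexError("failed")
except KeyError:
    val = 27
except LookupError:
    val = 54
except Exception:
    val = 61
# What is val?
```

Step-by-step execution trace:
1. `raise IndexError(...)` raises IndexError.
2. `except KeyError` does not match (IndexError is not a subclass of KeyError); skipped.
3. `except LookupError` matches (IndexError is a subclass of LookupError) → val = 54.
4. `except Exception` is not reached.
Result: 54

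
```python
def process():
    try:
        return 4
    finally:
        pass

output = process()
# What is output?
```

Step-by-step execution trace:
1. `process()` enters try: `return 4` sets pending return value 4.
2. Before returning, `finally: pass` runs (no effect).
3. process() returns 4 → output = 4.
Result: 4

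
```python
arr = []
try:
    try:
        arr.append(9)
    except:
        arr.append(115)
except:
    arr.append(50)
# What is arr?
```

Step-by-step execution trace:
1. Inner try: `arr.append(9)` → arr = [9]. No exception raised.
2. Inner `except` is skipped.
3. Inner try completes normally; outer `except` is skipped.
Result: [9]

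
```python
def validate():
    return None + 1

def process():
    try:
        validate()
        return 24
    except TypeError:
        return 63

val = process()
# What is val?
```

Step-by-step execution trace:
1. `process()` calls `validate()`.
2. `validate()` evaluates `None + 1`, which raises TypeError; it propagates to the caller.
3. `return 24` is not reached.
4. `except TypeError` in process matches → returns 63.
5. val = 63.
Result: 63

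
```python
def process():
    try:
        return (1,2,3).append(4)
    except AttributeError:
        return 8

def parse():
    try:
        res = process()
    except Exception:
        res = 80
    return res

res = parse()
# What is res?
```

Step-by-step execution trace:
1. `parse()` calls `process()`.
2. In process: `(1,2,3).append(4)` raises AttributeError; `except AttributeError` catches it → returns 8.
3. In parse: `res = process()` → res = 8. No exception reaches parse.
4. `except Exception` is skipped; parse returns 8.
5. res = 8.
Result: 8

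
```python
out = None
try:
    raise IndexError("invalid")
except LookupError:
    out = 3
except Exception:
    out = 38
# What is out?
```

Step-by-step execution trace:
1. `raise IndexError(...)` raises IndexError.
2. `except LookupError` matches (IndexError is a subclass of LookupError) → out = 3.
3. `except Exception` is not reached.
Result: 3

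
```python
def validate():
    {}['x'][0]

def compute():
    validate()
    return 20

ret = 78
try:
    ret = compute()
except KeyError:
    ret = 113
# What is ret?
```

Step-by-step execution trace:
1. ret starts at 78.
2. try: `compute()` calls `validate()`.
3. `validate()` evaluates `{}['x'][0]`, which raises KeyError; it propagates through compute (uncaught).
4. `return 20` in compute is not reached; the assignment to ret does not complete.
5. `except KeyError` matches → ret = 113.
Result: 113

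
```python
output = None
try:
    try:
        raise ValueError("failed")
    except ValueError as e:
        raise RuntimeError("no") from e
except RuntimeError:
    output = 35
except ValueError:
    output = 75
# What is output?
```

Step-by-step execution trace:
1. Inner try raises ValueError; inner `except ValueError as e` catches it.
2. `raise RuntimeError(...) from e` raises RuntimeError (ValueError is attached as __cause__, but only RuntimeError is active).
3. Outer `except RuntimeError` matches → output = 35.
4. `except ValueError` is not reached.
Result: 35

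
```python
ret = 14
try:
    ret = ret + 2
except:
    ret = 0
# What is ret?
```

Step-by-step execution trace:
1. ret starts at 14.
2. try: `ret = ret + 2` → ret = 16. No exception raised.
3. `except` is skipped.
Result: 16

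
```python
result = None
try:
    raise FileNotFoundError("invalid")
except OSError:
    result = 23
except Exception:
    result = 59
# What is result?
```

Step-by-step execution trace:
1. `raise FileNotFoundError(...)` raises FileNotFoundError.
2. `except OSError` matches (FileNotFoundError is a subclass of OSError) → result = 23.
3. `except Exception` is not reached.
Result: 23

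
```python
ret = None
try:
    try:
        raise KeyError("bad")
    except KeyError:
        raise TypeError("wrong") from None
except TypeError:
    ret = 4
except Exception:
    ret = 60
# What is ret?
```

Step-by-step execution trace:
1. Inner try raises KeyError; inner `except KeyError` catches it.
2. `raise TypeError(...) from None` raises TypeError (from None suppresses __context__, but the active exception is still TypeError).
3. Outer `except TypeError` matches → ret = 4.
4. `except Exception` is not reached.
Result: 4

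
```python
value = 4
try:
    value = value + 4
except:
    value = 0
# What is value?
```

Step-by-step execution trace:
1. value starts at 4.
2. try: `value = value + 4` → value = 8. No exception raised.
3. `except` is skipped.
Result: 8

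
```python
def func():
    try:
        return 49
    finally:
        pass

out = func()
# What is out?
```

Step-by-step execution trace:
1. `func()` enters try: `return 49` sets pending return value 49.
2. Before returning, `finally: pass` runs (no effect).
3. func() returns 49 → out = 49.
Result: 49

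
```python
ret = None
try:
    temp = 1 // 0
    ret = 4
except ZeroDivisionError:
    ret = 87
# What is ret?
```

Step-by-step execution trace:
1. `temp = 1 // 0` raises ZeroDivisionError.
2. `ret = 4` is not reached.
3. `except ZeroDivisionError` matches → ret = 87.
Result: 87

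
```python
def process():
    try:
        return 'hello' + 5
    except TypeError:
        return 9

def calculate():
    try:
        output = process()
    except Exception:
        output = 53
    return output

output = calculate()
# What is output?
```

Step-by-step execution trace:
1. `calculate()` calls `process()`.
2. In process: `'hello' + 5` raises TypeError; `except TypeError` catches it → returns 9.
3. In calculate: `output = process()` → output = 9. No exception reaches calculate.
4. `except Exception` is skipped; calculate returns 9.
5. output = 9.
Result: 9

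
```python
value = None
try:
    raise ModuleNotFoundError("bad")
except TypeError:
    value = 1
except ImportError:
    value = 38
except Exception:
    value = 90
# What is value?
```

Step-by-step execution trace:
1. `raise ModuleNotFoundError(...)` raises ModuleNotFoundError.
2. `except TypeError` does not match (ModuleNotFoundError is not a subclass of TypeError); skipped.
3. `except ImportError` matches (ModuleNotFoundError is a subclass of ImportError) → value = 38.
4. `except Exception` is not reached.
Result: 38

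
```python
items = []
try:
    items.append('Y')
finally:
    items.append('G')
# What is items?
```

Step-by-step execution trace:
1. try: `items.append('Y')` → items = ['Y'].
2. The try body completes without raising.
3. finally always runs: `items.append('G')` → items = ['Y', 'G'].
Result: ['Y', 'G']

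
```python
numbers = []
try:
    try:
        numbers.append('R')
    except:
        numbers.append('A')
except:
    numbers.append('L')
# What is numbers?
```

Step-by-step execution trace:
1. Inner try: `numbers.append('R')` → numbers = ['R']. No exception raised.
2. Inner `except` is skipped.
3. Inner try completes normally; outer `except` is skipped.
Result: ['R']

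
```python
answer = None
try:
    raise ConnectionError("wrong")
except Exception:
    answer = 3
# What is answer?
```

Step-by-step execution trace:
1. `raise ConnectionError(...)` raises ConnectionError.
2. `except Exception` matches (ConnectionError is a subclass of Exception) → answer = 3.
Result: 3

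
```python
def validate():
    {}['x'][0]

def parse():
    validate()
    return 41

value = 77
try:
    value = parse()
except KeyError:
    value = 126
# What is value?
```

Step-by-step execution trace:
1. value starts at 77.
2. try: `parse()` calls `validate()`.
3. `validate()` evaluates `{}['x'][0]`, which raises KeyError; it propagates through parse (uncaught).
4. `return 41` in parse is not reached; the assignment to value does not complete.
5. `except KeyError` matches → value = 126.
Result: 126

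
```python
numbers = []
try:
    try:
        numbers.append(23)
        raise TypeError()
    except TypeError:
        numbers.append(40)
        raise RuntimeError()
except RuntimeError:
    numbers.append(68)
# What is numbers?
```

Step-by-step execution trace:
1. Inner try: `numbers.append(23)` → numbers = [23].
2. `raise TypeError()` raises TypeError.
3. Inner `except TypeError` matches → `numbers.append(40)` → numbers = [23, 40].
4. `raise RuntimeError()` raises RuntimeError; propagates to outer try.
5. Outer `except RuntimeError` matches → `numbers.append(68)` → numbers = [23, 40, 68].
Result: [23, 40, 68]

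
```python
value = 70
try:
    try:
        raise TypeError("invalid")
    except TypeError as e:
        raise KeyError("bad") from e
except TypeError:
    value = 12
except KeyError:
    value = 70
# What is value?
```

Step-by-step execution trace:
1. Inner try raises TypeError; inner `except TypeError as e` catches it.
2. `raise KeyError(...) from e` raises KeyError (TypeError is attached as __cause__, but only KeyError is active).
3. Outer `except TypeError` does not match KeyError; skipped.
4. Outer `except KeyError` matches → value = 70.
Result: 70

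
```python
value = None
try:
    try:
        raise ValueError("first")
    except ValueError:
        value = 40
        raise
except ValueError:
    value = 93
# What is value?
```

Step-by-step execution trace:
1. Inner try: `raise ValueError("first")` raises ValueError.
2. Inner `except ValueError` matches → value = 40.
3. bare `raise` re-raises the same ValueError.
4. Outer `except ValueError` matches → value = 93.
Result: 93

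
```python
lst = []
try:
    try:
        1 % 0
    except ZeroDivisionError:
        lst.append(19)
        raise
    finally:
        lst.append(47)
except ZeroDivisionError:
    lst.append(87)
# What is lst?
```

Step-by-step execution trace:
1. Inner try: `1 % 0` raises ZeroDivisionError.
2. Inner `except ZeroDivisionError` matches → `lst.append(19)` → lst = [19].
3. bare `raise` re-raises ZeroDivisionError.
4. Inner `finally` runs during unwinding: `lst.append(47)` → lst = [19, 47].
5. Outer `except ZeroDivisionError` matches → `lst.append(87)` → lst = [19, 47, 87].
Result: [19, 47, 87]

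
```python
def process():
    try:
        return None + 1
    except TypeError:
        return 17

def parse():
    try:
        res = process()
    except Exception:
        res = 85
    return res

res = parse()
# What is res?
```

Step-by-step execution trace:
1. `parse()` calls `process()`.
2. In process: `None + 1` raises TypeError; `except TypeError` catches it → returns 17.
3. In parse: `res = process()` → res = 17. No exception reaches parse.
4. `except Exception` is skipped; parse returns 17.
5. res = 17.
Result: 17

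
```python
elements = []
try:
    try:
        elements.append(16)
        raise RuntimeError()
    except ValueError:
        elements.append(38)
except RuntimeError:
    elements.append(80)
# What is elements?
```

Step-by-step execution trace:
1. Inner try: `elements.append(16)` → elements = [16].
2. `raise RuntimeError()` raises RuntimeError.
3. Inner `except ValueError` does not match RuntimeError; exception propagates to outer try.
4. Outer `except RuntimeError` matches → `elements.append(80)` → elements = [16, 80].
Result: [16, 80]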